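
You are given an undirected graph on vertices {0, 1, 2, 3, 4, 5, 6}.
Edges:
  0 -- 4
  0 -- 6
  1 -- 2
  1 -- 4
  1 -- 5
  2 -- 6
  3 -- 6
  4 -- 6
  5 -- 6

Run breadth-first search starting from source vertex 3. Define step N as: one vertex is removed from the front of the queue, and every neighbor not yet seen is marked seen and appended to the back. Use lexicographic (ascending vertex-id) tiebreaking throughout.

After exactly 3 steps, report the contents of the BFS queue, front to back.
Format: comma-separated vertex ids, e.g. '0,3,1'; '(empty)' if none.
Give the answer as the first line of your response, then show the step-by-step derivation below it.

2,4,5

step 1: dequeue 3; queue=[6]; order=3
step 2: dequeue 6; queue=[0,2,4,5]; order=3,6
step 3: dequeue 0; queue=[2,4,5]; order=3,6,0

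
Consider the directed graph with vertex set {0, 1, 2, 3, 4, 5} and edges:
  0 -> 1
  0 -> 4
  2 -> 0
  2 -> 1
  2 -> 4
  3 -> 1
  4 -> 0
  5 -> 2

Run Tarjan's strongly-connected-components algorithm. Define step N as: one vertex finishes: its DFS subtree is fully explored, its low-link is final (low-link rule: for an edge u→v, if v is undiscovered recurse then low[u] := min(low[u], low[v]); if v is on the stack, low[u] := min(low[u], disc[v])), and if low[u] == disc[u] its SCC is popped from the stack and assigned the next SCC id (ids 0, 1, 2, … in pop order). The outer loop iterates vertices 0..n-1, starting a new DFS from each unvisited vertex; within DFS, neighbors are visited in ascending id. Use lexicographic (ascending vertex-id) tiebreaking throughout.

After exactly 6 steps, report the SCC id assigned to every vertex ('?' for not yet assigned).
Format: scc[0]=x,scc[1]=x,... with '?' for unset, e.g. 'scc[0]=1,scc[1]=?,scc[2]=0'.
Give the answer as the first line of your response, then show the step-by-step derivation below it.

scc[0]=1,scc[1]=0,scc[2]=2,scc[3]=3,scc[4]=1,scc[5]=4

step 1: low=(low[0]=0,low[1]=1,low[2]=?,low[3]=?,low[4]=?,low[5]=?); scc=(scc[0]=?,scc[1]=0,scc[2]=?,scc[3]=?,scc[4]=?,scc[5]=?)
step 2: low=(low[0]=0,low[1]=1,low[2]=?,low[3]=?,low[4]=0,low[5]=?); scc=(scc[0]=?,scc[1]=0,scc[2]=?,scc[3]=?,scc[4]=?,scc[5]=?)
step 3: low=(low[0]=0,low[1]=1,low[2]=?,low[3]=?,low[4]=0,low[5]=?); scc=(scc[0]=1,scc[1]=0,scc[2]=?,scc[3]=?,scc[4]=1,scc[5]=?)
step 4: low=(low[0]=0,low[1]=1,low[2]=3,low[3]=?,low[4]=0,low[5]=?); scc=(scc[0]=1,scc[1]=0,scc[2]=2,scc[3]=?,scc[4]=1,scc[5]=?)
step 5: low=(low[0]=0,low[1]=1,low[2]=3,low[3]=4,low[4]=0,low[5]=?); scc=(scc[0]=1,scc[1]=0,scc[2]=2,scc[3]=3,scc[4]=1,scc[5]=?)
step 6: low=(low[0]=0,low[1]=1,low[2]=3,low[3]=4,low[4]=0,low[5]=5); scc=(scc[0]=1,scc[1]=0,scc[2]=2,scc[3]=3,scc[4]=1,scc[5]=4)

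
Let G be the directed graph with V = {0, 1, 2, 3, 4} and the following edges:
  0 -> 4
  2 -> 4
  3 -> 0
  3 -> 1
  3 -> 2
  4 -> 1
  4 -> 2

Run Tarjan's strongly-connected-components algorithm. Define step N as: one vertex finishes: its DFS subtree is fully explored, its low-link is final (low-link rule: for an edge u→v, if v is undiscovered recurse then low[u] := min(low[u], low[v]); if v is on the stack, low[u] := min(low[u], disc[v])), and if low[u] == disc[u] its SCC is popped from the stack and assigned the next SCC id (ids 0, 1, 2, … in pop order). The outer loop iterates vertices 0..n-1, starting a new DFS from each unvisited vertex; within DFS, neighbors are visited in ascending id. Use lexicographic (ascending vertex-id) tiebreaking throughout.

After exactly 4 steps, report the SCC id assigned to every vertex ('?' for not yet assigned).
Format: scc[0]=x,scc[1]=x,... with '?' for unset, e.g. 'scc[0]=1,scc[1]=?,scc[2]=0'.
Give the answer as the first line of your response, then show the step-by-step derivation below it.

scc[0]=2,scc[1]=0,scc[2]=1,scc[3]=?,scc[4]=1

step 1: low=(low[0]=0,low[1]=2,low[2]=?,low[3]=?,low[4]=1); scc=(scc[0]=?,scc[1]=0,scc[2]=?,scc[3]=?,scc[4]=?)
step 2: low=(low[0]=0,low[1]=2,low[2]=1,low[3]=?,low[4]=1); scc=(scc[0]=?,scc[1]=0,scc[2]=?,scc[3]=?,scc[4]=?)
step 3: low=(low[0]=0,low[1]=2,low[2]=1,low[3]=?,low[4]=1); scc=(scc[0]=?,scc[1]=0,scc[2]=1,scc[3]=?,scc[4]=1)
step 4: low=(low[0]=0,low[1]=2,low[2]=1,low[3]=?,low[4]=1); scc=(scc[0]=2,scc[1]=0,scc[2]=1,scc[3]=?,scc[4]=1)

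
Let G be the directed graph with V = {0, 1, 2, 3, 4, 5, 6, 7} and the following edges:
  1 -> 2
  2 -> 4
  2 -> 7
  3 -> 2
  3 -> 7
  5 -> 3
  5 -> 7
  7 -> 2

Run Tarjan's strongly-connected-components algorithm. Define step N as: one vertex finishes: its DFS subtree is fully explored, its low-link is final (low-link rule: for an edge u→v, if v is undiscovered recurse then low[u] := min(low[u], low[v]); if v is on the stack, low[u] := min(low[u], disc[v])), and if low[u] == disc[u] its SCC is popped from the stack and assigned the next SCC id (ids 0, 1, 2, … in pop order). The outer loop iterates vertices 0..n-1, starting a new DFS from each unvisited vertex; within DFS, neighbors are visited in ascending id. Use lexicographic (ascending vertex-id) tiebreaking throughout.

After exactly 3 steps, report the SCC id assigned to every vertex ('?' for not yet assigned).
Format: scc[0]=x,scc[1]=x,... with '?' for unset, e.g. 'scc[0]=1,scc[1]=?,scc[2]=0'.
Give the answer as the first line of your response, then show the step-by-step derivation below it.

scc[0]=0,scc[1]=?,scc[2]=?,scc[3]=?,scc[4]=1,scc[5]=?,scc[6]=?,scc[7]=?

step 1: low=(low[0]=0,low[1]=?,low[2]=?,low[3]=?,low[4]=?,low[5]=?,low[6]=?,low[7]=?); scc=(scc[0]=0,scc[1]=?,scc[2]=?,scc[3]=?,scc[4]=?,scc[5]=?,scc[6]=?,scc[7]=?)
step 2: low=(low[0]=0,low[1]=1,low[2]=2,low[3]=?,low[4]=3,low[5]=?,low[6]=?,low[7]=?); scc=(scc[0]=0,scc[1]=?,scc[2]=?,scc[3]=?,scc[4]=1,scc[5]=?,scc[6]=?,scc[7]=?)
step 3: low=(low[0]=0,low[1]=1,low[2]=2,low[3]=?,low[4]=3,low[5]=?,low[6]=?,low[7]=2); scc=(scc[0]=0,scc[1]=?,scc[2]=?,scc[3]=?,scc[4]=1,scc[5]=?,scc[6]=?,scc[7]=?)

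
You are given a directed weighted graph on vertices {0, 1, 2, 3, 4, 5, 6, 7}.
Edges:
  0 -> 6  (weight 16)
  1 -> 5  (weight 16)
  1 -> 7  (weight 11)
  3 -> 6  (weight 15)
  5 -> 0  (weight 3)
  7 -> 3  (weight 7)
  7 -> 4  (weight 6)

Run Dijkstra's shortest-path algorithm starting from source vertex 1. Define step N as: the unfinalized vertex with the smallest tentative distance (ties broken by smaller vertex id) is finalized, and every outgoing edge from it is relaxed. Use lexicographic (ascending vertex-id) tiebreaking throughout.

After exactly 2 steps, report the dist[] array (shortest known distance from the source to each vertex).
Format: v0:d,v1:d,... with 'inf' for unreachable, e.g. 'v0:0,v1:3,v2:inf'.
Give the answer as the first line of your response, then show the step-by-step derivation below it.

v0:inf,v1:0,v2:inf,v3:18,v4:17,v5:16,v6:inf,v7:11

step 1: dist = v0:inf,v1:0,v2:inf,v3:inf,v4:inf,v5:16,v6:inf,v7:11
step 2: dist = v0:inf,v1:0,v2:inf,v3:18,v4:17,v5:16,v6:inf,v7:11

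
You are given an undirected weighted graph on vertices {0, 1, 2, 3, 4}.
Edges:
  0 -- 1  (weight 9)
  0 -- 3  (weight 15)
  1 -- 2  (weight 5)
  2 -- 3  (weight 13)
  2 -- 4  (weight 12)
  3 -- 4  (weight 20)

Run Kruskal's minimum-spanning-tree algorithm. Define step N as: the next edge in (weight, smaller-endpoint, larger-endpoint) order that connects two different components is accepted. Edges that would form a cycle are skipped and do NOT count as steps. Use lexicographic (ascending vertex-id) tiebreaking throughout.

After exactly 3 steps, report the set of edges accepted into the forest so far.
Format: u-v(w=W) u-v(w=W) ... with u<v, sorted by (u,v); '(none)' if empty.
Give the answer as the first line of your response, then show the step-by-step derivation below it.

0-1(w=9) 1-2(w=5) 2-4(w=12)

step 1: add edge 1-2 (w=5); MST = {1-2(w=5)}
step 2: add edge 0-1 (w=9); MST = {0-1(w=9) 1-2(w=5)}
step 3: add edge 2-4 (w=12); MST = {0-1(w=9) 1-2(w=5) 2-4(w=12)}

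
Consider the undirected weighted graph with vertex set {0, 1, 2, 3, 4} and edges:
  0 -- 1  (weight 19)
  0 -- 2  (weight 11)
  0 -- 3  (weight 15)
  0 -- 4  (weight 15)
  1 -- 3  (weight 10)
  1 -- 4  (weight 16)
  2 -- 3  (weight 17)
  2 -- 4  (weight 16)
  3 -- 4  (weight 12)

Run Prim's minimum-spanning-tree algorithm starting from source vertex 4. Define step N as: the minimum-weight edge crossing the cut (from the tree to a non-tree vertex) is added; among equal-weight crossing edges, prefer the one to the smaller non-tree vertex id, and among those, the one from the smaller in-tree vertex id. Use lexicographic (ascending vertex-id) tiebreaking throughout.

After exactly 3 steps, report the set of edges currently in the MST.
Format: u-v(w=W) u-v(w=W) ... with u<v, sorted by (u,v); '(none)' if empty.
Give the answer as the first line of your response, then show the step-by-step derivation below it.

0-3(w=15) 1-3(w=10) 3-4(w=12)

step 1: add edge 3-4 (w=12); MST = {3-4(w=12)}
step 2: add edge 1-3 (w=10); MST = {1-3(w=10) 3-4(w=12)}
step 3: add edge 0-3 (w=15); MST = {0-3(w=15) 1-3(w=10) 3-4(w=12)}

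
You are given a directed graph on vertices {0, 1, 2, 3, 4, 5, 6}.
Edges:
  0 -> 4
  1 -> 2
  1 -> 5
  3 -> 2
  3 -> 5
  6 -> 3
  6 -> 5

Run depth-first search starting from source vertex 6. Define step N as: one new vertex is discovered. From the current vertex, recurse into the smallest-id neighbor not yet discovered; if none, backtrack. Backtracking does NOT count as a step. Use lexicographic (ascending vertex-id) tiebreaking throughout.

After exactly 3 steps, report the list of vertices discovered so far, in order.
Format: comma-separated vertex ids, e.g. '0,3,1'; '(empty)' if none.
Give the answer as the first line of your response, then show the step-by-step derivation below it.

6,3,2

step 1: discover 6; path=6; order=6
step 2: discover 3; path=6>3; order=6,3
step 3: discover 2; path=6>3>2; order=6,3,2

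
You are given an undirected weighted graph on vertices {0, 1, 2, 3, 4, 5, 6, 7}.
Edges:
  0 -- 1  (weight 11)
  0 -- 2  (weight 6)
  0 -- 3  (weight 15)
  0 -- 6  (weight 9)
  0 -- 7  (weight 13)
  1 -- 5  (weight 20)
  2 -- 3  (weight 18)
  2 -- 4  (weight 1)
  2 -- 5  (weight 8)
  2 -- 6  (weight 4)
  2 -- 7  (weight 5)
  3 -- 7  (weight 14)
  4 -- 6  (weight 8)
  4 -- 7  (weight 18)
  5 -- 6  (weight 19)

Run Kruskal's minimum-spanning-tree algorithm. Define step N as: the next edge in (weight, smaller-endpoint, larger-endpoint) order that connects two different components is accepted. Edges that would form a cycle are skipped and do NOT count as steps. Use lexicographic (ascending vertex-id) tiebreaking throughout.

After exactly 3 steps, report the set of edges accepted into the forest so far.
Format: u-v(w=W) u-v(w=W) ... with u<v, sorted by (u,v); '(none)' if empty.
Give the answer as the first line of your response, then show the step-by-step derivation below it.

2-4(w=1) 2-6(w=4) 2-7(w=5)

step 1: add edge 2-4 (w=1); MST = {2-4(w=1)}
step 2: add edge 2-6 (w=4); MST = {2-4(w=1) 2-6(w=4)}
step 3: add edge 2-7 (w=5); MST = {2-4(w=1) 2-6(w=4) 2-7(w=5)}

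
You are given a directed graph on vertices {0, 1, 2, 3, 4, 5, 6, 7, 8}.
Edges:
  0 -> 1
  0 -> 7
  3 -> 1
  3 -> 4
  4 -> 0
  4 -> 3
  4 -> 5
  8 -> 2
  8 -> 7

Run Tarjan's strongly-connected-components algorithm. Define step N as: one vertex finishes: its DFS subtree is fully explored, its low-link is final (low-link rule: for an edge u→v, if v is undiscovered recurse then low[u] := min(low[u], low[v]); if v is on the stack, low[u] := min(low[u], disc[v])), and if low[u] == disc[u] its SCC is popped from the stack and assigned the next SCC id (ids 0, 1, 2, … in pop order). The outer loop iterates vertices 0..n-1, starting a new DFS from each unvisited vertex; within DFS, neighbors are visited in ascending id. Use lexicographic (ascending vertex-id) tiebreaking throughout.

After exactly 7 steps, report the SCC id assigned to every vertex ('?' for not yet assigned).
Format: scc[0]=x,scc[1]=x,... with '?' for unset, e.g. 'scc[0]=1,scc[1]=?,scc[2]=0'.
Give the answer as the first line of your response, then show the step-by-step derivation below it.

scc[0]=2,scc[1]=0,scc[2]=3,scc[3]=5,scc[4]=5,scc[5]=4,scc[6]=?,scc[7]=1,scc[8]=?

step 1: low=(low[0]=0,low[1]=1,low[2]=?,low[3]=?,low[4]=?,low[5]=?,low[6]=?,low[7]=?,low[8]=?); scc=(scc[0]=?,scc[1]=0,scc[2]=?,scc[3]=?,scc[4]=?,scc[5]=?,scc[6]=?,scc[7]=?,scc[8]=?)
step 2: low=(low[0]=0,low[1]=1,low[2]=?,low[3]=?,low[4]=?,low[5]=?,low[6]=?,low[7]=2,low[8]=?); scc=(scc[0]=?,scc[1]=0,scc[2]=?,scc[3]=?,scc[4]=?,scc[5]=?,scc[6]=?,scc[7]=1,scc[8]=?)
step 3: low=(low[0]=0,low[1]=1,low[2]=?,low[3]=?,low[4]=?,low[5]=?,low[6]=?,low[7]=2,low[8]=?); scc=(scc[0]=2,scc[1]=0,scc[2]=?,scc[3]=?,scc[4]=?,scc[5]=?,scc[6]=?,scc[7]=1,scc[8]=?)
step 4: low=(low[0]=0,low[1]=1,low[2]=3,low[3]=?,low[4]=?,low[5]=?,low[6]=?,low[7]=2,low[8]=?); scc=(scc[0]=2,scc[1]=0,scc[2]=3,scc[3]=?,scc[4]=?,scc[5]=?,scc[6]=?,scc[7]=1,scc[8]=?)
step 5: low=(low[0]=0,low[1]=1,low[2]=3,low[3]=4,low[4]=4,low[5]=6,low[6]=?,low[7]=2,low[8]=?); scc=(scc[0]=2,scc[1]=0,scc[2]=3,scc[3]=?,scc[4]=?,scc[5]=4,scc[6]=?,scc[7]=1,scc[8]=?)
step 6: low=(low[0]=0,low[1]=1,low[2]=3,low[3]=4,low[4]=4,low[5]=6,low[6]=?,low[7]=2,low[8]=?); scc=(scc[0]=2,scc[1]=0,scc[2]=3,scc[3]=?,scc[4]=?,scc[5]=4,scc[6]=?,scc[7]=1,scc[8]=?)
step 7: low=(low[0]=0,low[1]=1,low[2]=3,low[3]=4,low[4]=4,low[5]=6,low[6]=?,low[7]=2,low[8]=?); scc=(scc[0]=2,scc[1]=0,scc[2]=3,scc[3]=5,scc[4]=5,scc[5]=4,scc[6]=?,scc[7]=1,scc[8]=?)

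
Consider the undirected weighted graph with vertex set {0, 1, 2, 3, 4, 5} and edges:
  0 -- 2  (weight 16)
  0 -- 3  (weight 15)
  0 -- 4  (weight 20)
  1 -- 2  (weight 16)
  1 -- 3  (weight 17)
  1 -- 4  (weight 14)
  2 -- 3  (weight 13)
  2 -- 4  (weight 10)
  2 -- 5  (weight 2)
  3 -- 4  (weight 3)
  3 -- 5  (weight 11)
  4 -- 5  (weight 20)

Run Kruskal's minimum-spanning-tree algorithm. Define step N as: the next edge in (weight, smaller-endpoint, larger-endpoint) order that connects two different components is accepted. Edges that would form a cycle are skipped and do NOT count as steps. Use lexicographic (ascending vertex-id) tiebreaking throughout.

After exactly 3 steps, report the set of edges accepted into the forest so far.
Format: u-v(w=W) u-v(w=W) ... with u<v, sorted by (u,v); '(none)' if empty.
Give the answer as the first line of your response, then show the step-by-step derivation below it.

2-4(w=10) 2-5(w=2) 3-4(w=3)

step 1: add edge 2-5 (w=2); MST = {2-5(w=2)}
step 2: add edge 3-4 (w=3); MST = {2-5(w=2) 3-4(w=3)}
step 3: add edge 2-4 (w=10); MST = {2-4(w=10) 2-5(w=2) 3-4(w=3)}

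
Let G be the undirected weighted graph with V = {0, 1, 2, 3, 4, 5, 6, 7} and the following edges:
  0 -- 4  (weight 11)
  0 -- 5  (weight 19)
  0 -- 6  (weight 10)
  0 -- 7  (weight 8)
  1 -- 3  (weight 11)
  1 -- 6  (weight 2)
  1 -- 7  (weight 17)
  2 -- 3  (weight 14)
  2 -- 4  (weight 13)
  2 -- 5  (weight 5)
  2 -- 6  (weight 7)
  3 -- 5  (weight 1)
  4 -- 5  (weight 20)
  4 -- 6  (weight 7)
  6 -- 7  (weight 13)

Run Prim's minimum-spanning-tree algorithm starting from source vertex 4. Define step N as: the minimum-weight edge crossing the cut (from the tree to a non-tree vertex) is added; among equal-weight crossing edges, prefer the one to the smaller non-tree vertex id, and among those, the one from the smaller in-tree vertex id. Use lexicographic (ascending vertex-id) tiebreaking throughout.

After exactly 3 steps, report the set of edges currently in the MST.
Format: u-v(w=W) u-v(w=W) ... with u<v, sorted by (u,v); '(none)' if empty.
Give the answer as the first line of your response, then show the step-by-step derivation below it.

1-6(w=2) 2-6(w=7) 4-6(w=7)

step 1: add edge 4-6 (w=7); MST = {4-6(w=7)}
step 2: add edge 1-6 (w=2); MST = {1-6(w=2) 4-6(w=7)}
step 3: add edge 2-6 (w=7); MST = {1-6(w=2) 2-6(w=7) 4-6(w=7)}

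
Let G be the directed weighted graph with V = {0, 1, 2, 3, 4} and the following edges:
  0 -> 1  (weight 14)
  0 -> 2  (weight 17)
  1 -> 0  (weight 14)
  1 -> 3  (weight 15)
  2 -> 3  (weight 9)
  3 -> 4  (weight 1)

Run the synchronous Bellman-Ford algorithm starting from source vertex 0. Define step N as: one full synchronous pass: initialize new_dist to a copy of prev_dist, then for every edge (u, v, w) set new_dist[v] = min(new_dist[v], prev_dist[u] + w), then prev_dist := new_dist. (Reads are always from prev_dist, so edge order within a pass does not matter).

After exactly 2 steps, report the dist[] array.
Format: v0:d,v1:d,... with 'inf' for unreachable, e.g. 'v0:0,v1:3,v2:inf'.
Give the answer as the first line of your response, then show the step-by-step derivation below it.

v0:0,v1:14,v2:17,v3:26,v4:inf

step 1: dist = v0:0,v1:14,v2:17,v3:inf,v4:inf
step 2: dist = v0:0,v1:14,v2:17,v3:26,v4:inf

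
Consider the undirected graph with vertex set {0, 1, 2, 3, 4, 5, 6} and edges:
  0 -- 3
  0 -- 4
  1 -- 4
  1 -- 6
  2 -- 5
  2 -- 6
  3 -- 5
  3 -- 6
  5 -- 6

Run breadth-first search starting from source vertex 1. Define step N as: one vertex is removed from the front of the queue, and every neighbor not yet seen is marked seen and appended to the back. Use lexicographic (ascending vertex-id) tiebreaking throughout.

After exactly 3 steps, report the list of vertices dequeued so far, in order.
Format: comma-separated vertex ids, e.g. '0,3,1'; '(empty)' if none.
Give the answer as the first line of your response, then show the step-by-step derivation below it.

1,4,6

step 1: dequeue 1; queue=[4,6]; order=1
step 2: dequeue 4; queue=[6,0]; order=1,4
step 3: dequeue 6; queue=[0,2,3,5]; order=1,4,6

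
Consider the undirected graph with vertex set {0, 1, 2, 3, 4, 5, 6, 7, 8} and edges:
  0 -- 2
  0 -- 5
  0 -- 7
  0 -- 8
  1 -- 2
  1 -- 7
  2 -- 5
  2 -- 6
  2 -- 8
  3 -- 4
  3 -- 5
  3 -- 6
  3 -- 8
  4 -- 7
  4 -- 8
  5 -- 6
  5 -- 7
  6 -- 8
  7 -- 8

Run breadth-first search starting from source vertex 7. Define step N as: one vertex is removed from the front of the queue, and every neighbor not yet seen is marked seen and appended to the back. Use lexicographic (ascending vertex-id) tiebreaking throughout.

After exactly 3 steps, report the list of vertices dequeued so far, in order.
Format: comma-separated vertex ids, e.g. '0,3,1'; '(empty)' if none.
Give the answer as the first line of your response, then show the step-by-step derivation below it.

7,0,1

step 1: dequeue 7; queue=[0,1,4,5,8]; order=7
step 2: dequeue 0; queue=[1,4,5,8,2]; order=7,0
step 3: dequeue 1; queue=[4,5,8,2]; order=7,0,1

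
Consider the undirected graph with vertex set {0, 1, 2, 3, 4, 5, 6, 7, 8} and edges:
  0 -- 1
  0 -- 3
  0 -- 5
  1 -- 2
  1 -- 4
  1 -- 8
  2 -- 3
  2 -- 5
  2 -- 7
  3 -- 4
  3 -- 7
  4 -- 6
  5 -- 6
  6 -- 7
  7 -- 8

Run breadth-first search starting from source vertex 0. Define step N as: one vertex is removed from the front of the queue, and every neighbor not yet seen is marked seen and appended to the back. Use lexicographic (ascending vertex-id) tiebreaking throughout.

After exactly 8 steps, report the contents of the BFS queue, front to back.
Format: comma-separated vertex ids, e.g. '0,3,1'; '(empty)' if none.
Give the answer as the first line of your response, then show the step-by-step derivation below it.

6

step 1: dequeue 0; queue=[1,3,5]; order=0
step 2: dequeue 1; queue=[3,5,2,4,8]; order=0,1
step 3: dequeue 3; queue=[5,2,4,8,7]; order=0,1,3
step 4: dequeue 5; queue=[2,4,8,7,6]; order=0,1,3,5
step 5: dequeue 2; queue=[4,8,7,6]; order=0,1,3,5,2
step 6: dequeue 4; queue=[8,7,6]; order=0,1,3,5,2,4
step 7: dequeue 8; queue=[7,6]; order=0,1,3,5,2,4,8
step 8: dequeue 7; queue=[6]; order=0,1,3,5,2,4,8,7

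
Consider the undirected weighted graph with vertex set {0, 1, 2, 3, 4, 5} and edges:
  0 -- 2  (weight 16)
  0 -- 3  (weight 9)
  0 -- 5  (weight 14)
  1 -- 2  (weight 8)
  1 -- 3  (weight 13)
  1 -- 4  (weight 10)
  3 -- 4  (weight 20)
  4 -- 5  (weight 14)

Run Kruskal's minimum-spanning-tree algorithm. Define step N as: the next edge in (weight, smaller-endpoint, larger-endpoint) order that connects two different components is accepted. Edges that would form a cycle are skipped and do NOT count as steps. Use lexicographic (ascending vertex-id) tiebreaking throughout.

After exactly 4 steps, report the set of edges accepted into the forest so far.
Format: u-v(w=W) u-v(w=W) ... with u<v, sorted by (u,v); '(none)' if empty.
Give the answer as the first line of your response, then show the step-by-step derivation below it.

0-3(w=9) 1-2(w=8) 1-3(w=13) 1-4(w=10)

step 1: add edge 1-2 (w=8); MST = {1-2(w=8)}
step 2: add edge 0-3 (w=9); MST = {0-3(w=9) 1-2(w=8)}
step 3: add edge 1-4 (w=10); MST = {0-3(w=9) 1-2(w=8) 1-4(w=10)}
step 4: add edge 1-3 (w=13); MST = {0-3(w=9) 1-2(w=8) 1-3(w=13) 1-4(w=10)}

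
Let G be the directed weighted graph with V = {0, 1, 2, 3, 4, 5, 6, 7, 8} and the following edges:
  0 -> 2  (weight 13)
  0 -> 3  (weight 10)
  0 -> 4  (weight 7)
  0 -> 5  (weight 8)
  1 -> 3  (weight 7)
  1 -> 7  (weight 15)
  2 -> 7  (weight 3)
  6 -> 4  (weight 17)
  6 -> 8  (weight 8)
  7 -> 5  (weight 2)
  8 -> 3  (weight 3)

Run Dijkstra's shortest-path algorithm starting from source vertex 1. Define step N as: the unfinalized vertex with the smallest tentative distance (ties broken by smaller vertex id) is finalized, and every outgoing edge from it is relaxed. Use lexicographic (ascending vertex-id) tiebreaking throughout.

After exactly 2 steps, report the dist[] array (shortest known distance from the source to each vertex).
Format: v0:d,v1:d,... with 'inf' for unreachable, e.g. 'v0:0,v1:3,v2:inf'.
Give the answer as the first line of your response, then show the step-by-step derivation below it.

v0:inf,v1:0,v2:inf,v3:7,v4:inf,v5:inf,v6:inf,v7:15,v8:inf

step 1: dist = v0:inf,v1:0,v2:inf,v3:7,v4:inf,v5:inf,v6:inf,v7:15,v8:inf
step 2: dist = v0:inf,v1:0,v2:inf,v3:7,v4:inf,v5:inf,v6:inf,v7:15,v8:inf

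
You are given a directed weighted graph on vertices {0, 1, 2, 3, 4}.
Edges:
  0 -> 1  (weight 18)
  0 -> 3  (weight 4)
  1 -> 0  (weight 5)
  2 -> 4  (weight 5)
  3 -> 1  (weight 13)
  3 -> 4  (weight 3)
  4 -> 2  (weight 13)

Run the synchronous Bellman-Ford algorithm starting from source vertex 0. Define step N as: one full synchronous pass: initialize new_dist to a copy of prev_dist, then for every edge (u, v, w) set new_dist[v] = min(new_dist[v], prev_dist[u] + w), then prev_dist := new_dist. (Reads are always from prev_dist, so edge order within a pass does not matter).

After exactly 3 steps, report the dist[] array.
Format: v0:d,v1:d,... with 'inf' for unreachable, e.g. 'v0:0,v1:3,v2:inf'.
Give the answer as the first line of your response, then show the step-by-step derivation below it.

v0:0,v1:17,v2:20,v3:4,v4:7

step 1: dist = v0:0,v1:18,v2:inf,v3:4,v4:inf
step 2: dist = v0:0,v1:17,v2:inf,v3:4,v4:7
step 3: dist = v0:0,v1:17,v2:20,v3:4,v4:7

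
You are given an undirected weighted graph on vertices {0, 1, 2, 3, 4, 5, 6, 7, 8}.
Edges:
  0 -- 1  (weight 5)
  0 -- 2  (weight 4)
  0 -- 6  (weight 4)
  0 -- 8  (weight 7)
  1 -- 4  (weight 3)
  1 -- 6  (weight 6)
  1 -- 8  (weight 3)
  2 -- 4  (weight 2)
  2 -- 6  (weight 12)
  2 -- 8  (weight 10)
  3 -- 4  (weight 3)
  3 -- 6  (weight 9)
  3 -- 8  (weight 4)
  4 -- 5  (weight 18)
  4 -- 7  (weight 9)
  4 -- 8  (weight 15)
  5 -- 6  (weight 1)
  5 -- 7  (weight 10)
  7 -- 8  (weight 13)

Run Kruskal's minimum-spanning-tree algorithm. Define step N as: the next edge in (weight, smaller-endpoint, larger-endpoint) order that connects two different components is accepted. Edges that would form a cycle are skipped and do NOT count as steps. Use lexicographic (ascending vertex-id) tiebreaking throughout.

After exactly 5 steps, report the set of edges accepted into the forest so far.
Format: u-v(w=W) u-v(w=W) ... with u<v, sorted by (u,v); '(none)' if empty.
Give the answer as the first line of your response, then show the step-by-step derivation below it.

1-4(w=3) 1-8(w=3) 2-4(w=2) 3-4(w=3) 5-6(w=1)

step 1: add edge 5-6 (w=1); MST = {5-6(w=1)}
step 2: add edge 2-4 (w=2); MST = {2-4(w=2) 5-6(w=1)}
step 3: add edge 1-4 (w=3); MST = {1-4(w=3) 2-4(w=2) 5-6(w=1)}
step 4: add edge 1-8 (w=3); MST = {1-4(w=3) 1-8(w=3) 2-4(w=2) 5-6(w=1)}
step 5: add edge 3-4 (w=3); MST = {1-4(w=3) 1-8(w=3) 2-4(w=2) 3-4(w=3) 5-6(w=1)}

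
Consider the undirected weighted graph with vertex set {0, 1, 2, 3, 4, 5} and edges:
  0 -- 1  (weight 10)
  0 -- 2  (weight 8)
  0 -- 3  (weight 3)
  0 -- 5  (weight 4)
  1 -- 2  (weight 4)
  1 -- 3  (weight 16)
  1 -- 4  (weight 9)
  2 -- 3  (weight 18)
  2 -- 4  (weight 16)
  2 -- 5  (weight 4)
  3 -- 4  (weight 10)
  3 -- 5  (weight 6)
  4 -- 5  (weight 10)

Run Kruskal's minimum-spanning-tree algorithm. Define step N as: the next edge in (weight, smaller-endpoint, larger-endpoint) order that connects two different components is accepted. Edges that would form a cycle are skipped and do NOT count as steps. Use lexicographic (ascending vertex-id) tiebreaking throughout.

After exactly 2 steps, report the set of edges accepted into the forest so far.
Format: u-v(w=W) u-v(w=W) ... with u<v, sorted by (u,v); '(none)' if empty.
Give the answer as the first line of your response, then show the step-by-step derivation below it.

0-3(w=3) 0-5(w=4)

step 1: add edge 0-3 (w=3); MST = {0-3(w=3)}
step 2: add edge 0-5 (w=4); MST = {0-3(w=3) 0-5(w=4)}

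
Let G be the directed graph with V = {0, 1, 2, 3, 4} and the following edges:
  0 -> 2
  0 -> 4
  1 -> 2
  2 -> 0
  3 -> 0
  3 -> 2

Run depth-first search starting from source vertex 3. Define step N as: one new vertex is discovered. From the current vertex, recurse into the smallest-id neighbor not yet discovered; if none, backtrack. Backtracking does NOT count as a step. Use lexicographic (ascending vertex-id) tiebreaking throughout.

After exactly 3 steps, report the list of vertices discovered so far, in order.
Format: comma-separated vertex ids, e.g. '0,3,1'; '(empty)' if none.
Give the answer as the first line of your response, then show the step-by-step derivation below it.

3,0,2

step 1: discover 3; path=3; order=3
step 2: discover 0; path=3>0; order=3,0
step 3: discover 2; path=3>0>2; order=3,0,2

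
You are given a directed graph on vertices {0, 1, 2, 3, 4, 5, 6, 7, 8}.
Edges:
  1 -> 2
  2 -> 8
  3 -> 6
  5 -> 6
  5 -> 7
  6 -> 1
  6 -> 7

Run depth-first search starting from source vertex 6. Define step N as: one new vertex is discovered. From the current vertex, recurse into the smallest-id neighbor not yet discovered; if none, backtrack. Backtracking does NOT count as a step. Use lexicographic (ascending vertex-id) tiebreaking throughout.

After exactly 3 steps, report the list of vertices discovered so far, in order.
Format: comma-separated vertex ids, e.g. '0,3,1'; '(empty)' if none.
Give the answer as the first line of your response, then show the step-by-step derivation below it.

6,1,2

step 1: discover 6; path=6; order=6
step 2: discover 1; path=6>1; order=6,1
step 3: discover 2; path=6>1>2; order=6,1,2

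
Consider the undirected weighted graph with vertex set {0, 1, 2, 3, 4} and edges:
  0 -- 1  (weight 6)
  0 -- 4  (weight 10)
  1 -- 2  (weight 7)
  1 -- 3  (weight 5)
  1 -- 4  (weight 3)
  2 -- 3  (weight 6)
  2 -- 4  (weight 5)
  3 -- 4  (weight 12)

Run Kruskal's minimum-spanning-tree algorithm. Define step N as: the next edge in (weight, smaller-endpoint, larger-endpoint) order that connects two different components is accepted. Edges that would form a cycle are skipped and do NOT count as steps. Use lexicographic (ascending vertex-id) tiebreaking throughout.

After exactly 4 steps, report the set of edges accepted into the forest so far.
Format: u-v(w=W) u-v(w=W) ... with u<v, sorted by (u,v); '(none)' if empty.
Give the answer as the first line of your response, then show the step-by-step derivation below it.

0-1(w=6) 1-3(w=5) 1-4(w=3) 2-4(w=5)

step 1: add edge 1-4 (w=3); MST = {1-4(w=3)}
step 2: add edge 1-3 (w=5); MST = {1-3(w=5) 1-4(w=3)}
step 3: add edge 2-4 (w=5); MST = {1-3(w=5) 1-4(w=3) 2-4(w=5)}
step 4: add edge 0-1 (w=6); MST = {0-1(w=6) 1-3(w=5) 1-4(w=3) 2-4(w=5)}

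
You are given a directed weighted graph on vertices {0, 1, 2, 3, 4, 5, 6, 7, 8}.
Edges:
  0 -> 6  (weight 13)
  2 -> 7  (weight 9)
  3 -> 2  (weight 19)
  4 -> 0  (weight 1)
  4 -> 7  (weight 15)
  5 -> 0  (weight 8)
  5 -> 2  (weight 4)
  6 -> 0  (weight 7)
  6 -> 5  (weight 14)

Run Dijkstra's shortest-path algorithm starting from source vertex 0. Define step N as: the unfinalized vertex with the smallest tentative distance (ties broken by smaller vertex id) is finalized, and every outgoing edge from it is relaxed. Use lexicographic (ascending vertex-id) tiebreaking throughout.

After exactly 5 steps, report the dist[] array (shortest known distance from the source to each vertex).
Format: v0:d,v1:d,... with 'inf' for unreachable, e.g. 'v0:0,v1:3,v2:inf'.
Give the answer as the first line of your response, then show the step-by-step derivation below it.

v0:0,v1:inf,v2:31,v3:inf,v4:inf,v5:27,v6:13,v7:40,v8:inf

step 1: dist = v0:0,v1:inf,v2:inf,v3:inf,v4:inf,v5:inf,v6:13,v7:inf,v8:inf
step 2: dist = v0:0,v1:inf,v2:inf,v3:inf,v4:inf,v5:27,v6:13,v7:inf,v8:inf
step 3: dist = v0:0,v1:inf,v2:31,v3:inf,v4:inf,v5:27,v6:13,v7:inf,v8:inf
step 4: dist = v0:0,v1:inf,v2:31,v3:inf,v4:inf,v5:27,v6:13,v7:40,v8:inf
step 5: dist = v0:0,v1:inf,v2:31,v3:inf,v4:inf,v5:27,v6:13,v7:40,v8:inf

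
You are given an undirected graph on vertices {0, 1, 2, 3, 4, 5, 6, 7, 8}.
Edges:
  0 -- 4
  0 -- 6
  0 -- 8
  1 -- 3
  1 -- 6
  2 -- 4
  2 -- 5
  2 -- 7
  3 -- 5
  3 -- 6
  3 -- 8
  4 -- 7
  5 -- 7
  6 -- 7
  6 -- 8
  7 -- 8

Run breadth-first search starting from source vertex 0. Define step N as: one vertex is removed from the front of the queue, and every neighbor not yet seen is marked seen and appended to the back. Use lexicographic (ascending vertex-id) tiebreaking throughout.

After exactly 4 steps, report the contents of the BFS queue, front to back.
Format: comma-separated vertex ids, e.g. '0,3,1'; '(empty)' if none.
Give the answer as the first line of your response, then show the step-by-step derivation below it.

2,7,1,3

step 1: dequeue 0; queue=[4,6,8]; order=0
step 2: dequeue 4; queue=[6,8,2,7]; order=0,4
step 3: dequeue 6; queue=[8,2,7,1,3]; order=0,4,6
step 4: dequeue 8; queue=[2,7,1,3]; order=0,4,6,8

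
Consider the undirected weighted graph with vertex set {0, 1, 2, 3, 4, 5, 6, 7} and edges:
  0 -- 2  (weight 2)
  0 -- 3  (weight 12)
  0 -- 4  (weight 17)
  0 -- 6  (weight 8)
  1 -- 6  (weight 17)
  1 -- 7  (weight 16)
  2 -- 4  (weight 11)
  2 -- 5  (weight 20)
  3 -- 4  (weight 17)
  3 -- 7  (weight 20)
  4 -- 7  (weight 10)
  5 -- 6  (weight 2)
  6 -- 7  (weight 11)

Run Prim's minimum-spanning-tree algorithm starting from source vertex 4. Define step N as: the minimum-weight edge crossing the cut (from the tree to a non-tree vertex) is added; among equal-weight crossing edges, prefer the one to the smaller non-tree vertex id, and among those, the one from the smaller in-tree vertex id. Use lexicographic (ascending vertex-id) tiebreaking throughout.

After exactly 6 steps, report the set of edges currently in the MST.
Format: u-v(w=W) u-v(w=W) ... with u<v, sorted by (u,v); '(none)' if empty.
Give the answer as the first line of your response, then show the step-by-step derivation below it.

0-2(w=2) 0-3(w=12) 0-6(w=8) 2-4(w=11) 4-7(w=10) 5-6(w=2)

step 1: add edge 4-7 (w=10); MST = {4-7(w=10)}
step 2: add edge 2-4 (w=11); MST = {2-4(w=11) 4-7(w=10)}
step 3: add edge 0-2 (w=2); MST = {0-2(w=2) 2-4(w=11) 4-7(w=10)}
step 4: add edge 0-6 (w=8); MST = {0-2(w=2) 0-6(w=8) 2-4(w=11) 4-7(w=10)}
step 5: add edge 5-6 (w=2); MST = {0-2(w=2) 0-6(w=8) 2-4(w=11) 4-7(w=10) 5-6(w=2)}
step 6: add edge 0-3 (w=12); MST = {0-2(w=2) 0-3(w=12) 0-6(w=8) 2-4(w=11) 4-7(w=10) 5-6(w=2)}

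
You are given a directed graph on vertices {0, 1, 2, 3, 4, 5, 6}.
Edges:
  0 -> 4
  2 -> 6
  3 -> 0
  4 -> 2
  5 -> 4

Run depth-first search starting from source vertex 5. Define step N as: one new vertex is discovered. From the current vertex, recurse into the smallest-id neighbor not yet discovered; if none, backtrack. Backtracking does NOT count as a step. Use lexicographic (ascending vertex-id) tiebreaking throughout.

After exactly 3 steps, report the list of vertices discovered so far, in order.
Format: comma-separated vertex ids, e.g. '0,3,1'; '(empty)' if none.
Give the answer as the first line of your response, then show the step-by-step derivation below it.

5,4,2

step 1: discover 5; path=5; order=5
step 2: discover 4; path=5>4; order=5,4
step 3: discover 2; path=5>4>2; order=5,4,2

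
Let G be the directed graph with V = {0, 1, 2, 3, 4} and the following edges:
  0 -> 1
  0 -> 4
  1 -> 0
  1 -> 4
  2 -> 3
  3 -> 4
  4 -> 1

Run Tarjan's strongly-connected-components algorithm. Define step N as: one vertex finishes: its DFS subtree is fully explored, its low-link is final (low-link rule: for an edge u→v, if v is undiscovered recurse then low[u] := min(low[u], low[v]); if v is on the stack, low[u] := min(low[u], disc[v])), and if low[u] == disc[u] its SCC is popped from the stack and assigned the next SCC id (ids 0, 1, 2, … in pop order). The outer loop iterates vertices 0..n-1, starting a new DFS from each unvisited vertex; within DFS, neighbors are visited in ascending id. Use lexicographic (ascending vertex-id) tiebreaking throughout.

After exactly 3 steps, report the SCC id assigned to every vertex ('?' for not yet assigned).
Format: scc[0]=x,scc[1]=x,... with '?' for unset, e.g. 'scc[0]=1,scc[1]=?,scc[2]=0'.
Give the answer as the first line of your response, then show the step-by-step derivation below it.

scc[0]=0,scc[1]=0,scc[2]=?,scc[3]=?,scc[4]=0

step 1: low=(low[0]=0,low[1]=0,low[2]=?,low[3]=?,low[4]=1); scc=(scc[0]=?,scc[1]=?,scc[2]=?,scc[3]=?,scc[4]=?)
step 2: low=(low[0]=0,low[1]=0,low[2]=?,low[3]=?,low[4]=1); scc=(scc[0]=?,scc[1]=?,scc[2]=?,scc[3]=?,scc[4]=?)
step 3: low=(low[0]=0,low[1]=0,low[2]=?,low[3]=?,low[4]=1); scc=(scc[0]=0,scc[1]=0,scc[2]=?,scc[3]=?,scc[4]=0)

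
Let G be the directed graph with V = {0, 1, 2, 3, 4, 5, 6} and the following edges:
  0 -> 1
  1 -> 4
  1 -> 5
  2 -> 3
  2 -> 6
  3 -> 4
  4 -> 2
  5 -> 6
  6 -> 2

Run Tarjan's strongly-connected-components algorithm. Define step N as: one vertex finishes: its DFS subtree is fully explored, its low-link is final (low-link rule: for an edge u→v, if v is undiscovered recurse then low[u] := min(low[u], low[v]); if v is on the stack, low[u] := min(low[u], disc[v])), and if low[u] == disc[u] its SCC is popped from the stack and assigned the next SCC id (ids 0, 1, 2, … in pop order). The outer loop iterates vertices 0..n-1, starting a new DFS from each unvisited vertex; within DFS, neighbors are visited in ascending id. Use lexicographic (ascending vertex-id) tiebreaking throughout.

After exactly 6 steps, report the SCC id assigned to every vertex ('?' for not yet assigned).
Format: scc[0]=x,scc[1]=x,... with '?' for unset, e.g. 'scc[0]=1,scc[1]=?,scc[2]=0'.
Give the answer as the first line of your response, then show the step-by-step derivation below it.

scc[0]=?,scc[1]=2,scc[2]=0,scc[3]=0,scc[4]=0,scc[5]=1,scc[6]=0

step 1: low=(low[0]=0,low[1]=1,low[2]=3,low[3]=2,low[4]=2,low[5]=?,low[6]=?); scc=(scc[0]=?,scc[1]=?,scc[2]=?,scc[3]=?,scc[4]=?,scc[5]=?,scc[6]=?)
step 2: low=(low[0]=0,low[1]=1,low[2]=2,low[3]=2,low[4]=2,low[5]=?,low[6]=3); scc=(scc[0]=?,scc[1]=?,scc[2]=?,scc[3]=?,scc[4]=?,scc[5]=?,scc[6]=?)
step 3: low=(low[0]=0,low[1]=1,low[2]=2,low[3]=2,low[4]=2,low[5]=?,low[6]=3); scc=(scc[0]=?,scc[1]=?,scc[2]=?,scc[3]=?,scc[4]=?,scc[5]=?,scc[6]=?)
step 4: low=(low[0]=0,low[1]=1,low[2]=2,low[3]=2,low[4]=2,low[5]=?,low[6]=3); scc=(scc[0]=?,scc[1]=?,scc[2]=0,scc[3]=0,scc[4]=0,scc[5]=?,scc[6]=0)
step 5: low=(low[0]=0,low[1]=1,low[2]=2,low[3]=2,low[4]=2,low[5]=6,low[6]=3); scc=(scc[0]=?,scc[1]=?,scc[2]=0,scc[3]=0,scc[4]=0,scc[5]=1,scc[6]=0)
step 6: low=(low[0]=0,low[1]=1,low[2]=2,low[3]=2,low[4]=2,low[5]=6,low[6]=3); scc=(scc[0]=?,scc[1]=2,scc[2]=0,scc[3]=0,scc[4]=0,scc[5]=1,scc[6]=0)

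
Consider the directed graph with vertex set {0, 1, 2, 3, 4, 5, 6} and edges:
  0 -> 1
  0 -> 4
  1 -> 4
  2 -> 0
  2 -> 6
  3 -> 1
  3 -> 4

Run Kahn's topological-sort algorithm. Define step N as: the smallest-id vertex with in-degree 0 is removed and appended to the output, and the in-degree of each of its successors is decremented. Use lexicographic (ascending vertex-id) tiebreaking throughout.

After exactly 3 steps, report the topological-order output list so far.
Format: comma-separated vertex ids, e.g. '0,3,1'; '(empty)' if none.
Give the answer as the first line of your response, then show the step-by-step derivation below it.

2,0,3

step 1: output 2; order=[2]; indeg=(0,2,0,0,3,0,0)
step 2: output 0; order=[2,0]; indeg=(0,1,0,0,2,0,0)
step 3: output 3; order=[2,0,3]; indeg=(0,0,0,0,1,0,0)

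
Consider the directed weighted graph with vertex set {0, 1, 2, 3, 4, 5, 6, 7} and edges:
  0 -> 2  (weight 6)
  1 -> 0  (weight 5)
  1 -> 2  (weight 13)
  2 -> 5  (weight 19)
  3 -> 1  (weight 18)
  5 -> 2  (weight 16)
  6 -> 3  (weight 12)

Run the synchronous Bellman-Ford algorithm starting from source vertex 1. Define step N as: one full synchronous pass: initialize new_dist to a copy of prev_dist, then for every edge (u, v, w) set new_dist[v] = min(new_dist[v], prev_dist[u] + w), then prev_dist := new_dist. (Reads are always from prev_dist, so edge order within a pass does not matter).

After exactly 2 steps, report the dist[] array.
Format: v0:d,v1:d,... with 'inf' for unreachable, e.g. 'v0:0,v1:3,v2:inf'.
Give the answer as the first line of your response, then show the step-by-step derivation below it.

v0:5,v1:0,v2:11,v3:inf,v4:inf,v5:32,v6:inf,v7:inf

step 1: dist = v0:5,v1:0,v2:13,v3:inf,v4:inf,v5:inf,v6:inf,v7:inf
step 2: dist = v0:5,v1:0,v2:11,v3:inf,v4:inf,v5:32,v6:inf,v7:inf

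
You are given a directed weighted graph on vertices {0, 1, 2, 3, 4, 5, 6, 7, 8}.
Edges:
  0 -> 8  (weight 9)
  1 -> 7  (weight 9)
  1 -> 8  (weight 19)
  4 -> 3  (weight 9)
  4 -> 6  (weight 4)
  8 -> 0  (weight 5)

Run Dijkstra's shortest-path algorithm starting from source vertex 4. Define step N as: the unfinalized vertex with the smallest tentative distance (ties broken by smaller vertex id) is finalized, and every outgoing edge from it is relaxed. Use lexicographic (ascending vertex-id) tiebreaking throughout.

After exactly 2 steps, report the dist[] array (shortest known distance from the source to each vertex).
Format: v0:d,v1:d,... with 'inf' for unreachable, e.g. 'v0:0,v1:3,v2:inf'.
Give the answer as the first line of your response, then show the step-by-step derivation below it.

v0:inf,v1:inf,v2:inf,v3:9,v4:0,v5:inf,v6:4,v7:inf,v8:inf

step 1: dist = v0:inf,v1:inf,v2:inf,v3:9,v4:0,v5:inf,v6:4,v7:inf,v8:inf
step 2: dist = v0:inf,v1:inf,v2:inf,v3:9,v4:0,v5:inf,v6:4,v7:inf,v8:inf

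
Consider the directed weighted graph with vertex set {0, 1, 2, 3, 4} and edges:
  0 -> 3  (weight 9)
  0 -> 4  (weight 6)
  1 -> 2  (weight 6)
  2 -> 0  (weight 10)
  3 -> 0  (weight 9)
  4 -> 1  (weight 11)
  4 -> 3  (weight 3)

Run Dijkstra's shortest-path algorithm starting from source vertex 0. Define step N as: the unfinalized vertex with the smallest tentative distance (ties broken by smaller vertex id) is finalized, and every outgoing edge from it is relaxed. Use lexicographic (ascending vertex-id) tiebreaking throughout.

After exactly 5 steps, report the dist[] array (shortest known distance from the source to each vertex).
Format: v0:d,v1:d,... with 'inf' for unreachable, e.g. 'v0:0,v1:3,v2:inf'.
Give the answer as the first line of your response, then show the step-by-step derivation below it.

v0:0,v1:17,v2:23,v3:9,v4:6

step 1: dist = v0:0,v1:inf,v2:inf,v3:9,v4:6
step 2: dist = v0:0,v1:17,v2:inf,v3:9,v4:6
step 3: dist = v0:0,v1:17,v2:inf,v3:9,v4:6
step 4: dist = v0:0,v1:17,v2:23,v3:9,v4:6
step 5: dist = v0:0,v1:17,v2:23,v3:9,v4:6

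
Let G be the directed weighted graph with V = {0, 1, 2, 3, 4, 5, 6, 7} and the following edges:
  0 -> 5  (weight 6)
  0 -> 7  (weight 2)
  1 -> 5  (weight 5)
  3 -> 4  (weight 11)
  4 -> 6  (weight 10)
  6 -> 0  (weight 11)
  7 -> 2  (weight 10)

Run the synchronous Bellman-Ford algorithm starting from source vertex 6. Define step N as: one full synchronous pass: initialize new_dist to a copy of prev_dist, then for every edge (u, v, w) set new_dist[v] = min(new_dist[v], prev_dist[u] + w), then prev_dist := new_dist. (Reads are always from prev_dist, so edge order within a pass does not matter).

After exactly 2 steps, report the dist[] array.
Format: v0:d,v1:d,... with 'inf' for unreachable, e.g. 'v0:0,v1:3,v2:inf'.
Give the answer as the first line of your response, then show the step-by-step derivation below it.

v0:11,v1:inf,v2:inf,v3:inf,v4:inf,v5:17,v6:0,v7:13

step 1: dist = v0:11,v1:inf,v2:inf,v3:inf,v4:inf,v5:inf,v6:0,v7:inf
step 2: dist = v0:11,v1:inf,v2:inf,v3:inf,v4:inf,v5:17,v6:0,v7:13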